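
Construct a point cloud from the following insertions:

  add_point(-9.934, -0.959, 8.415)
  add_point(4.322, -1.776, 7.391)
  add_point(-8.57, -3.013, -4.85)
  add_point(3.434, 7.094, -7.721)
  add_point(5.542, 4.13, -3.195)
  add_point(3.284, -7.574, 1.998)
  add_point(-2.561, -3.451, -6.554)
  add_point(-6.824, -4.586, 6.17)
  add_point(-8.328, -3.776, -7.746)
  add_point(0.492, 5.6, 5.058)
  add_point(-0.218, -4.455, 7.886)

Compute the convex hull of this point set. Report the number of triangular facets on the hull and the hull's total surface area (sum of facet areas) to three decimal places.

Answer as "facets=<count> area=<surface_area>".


Points on the hull: [0, 1, 2, 3, 4, 5, 6, 7, 8, 9, 10] (11 of 11).

Triangle areas on the boundary:
  f1: (p1, p5, p4) → 47.4371
  f2: (p3, p5, p4) → 26.6648
  f3: (p7, p8, p0) → 35.0705
  f4: (p7, p8, p5) → 76.8533
  f5: (p2, p8, p0) → 2.1363
  f6: (p2, p3, p0) → 106.2918
  f7: (p2, p3, p8) → 23.9015
  f8: (p9, p1, p4) → 41.8851
  f9: (p9, p3, p4) → 26.1218
  f10: (p9, p1, p0) → 54.4992
  f11: (p9, p3, p0) → 73.2132
  f12: (p6, p8, p5) → 25.0610
  f13: (p6, p3, p5) → 67.3038
  f14: (p6, p3, p8) → 30.9244
  f15: (p10, p1, p5) → 19.2292
  f16: (p10, p7, p5) → 24.9055
  f17: (p10, p1, p0) → 21.0440
  f18: (p10, p7, p0) → 16.0908
Σ area = 718.633

Euler characteristic 11−27+18 = 2 ✓

facets=18 area=718.633


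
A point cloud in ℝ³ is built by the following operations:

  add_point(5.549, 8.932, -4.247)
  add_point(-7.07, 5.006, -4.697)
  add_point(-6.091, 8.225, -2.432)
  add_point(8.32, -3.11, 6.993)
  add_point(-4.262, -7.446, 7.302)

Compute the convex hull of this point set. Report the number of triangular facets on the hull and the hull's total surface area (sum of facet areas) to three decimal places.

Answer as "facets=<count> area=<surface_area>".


Hull vertices (5/5): indices [0, 1, 2, 3, 4].

Area of each hull facet:
  f1: (p4, p3, p1) → 116.0663
  f2: (p0, p3, p1) → 110.3817
  f3: (p2, p4, p1) → 35.1631
  f4: (p2, p0, p1) → 23.4516
  f5: (p2, p4, p3) → 121.0390
  f6: (p2, p0, p3) → 98.5553
Σ area = 504.657

Euler characteristic 5−9+6 = 2 ✓

facets=6 area=504.657


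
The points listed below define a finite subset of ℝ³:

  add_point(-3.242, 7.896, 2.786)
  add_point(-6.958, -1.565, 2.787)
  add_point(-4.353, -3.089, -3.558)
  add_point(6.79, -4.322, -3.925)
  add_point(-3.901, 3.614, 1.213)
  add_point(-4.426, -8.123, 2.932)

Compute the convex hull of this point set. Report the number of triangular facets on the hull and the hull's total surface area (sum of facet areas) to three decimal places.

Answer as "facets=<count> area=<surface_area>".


facets=6 area=303.953

Extreme-point indices: [0, 1, 2, 3, 5] — 5 of 6 on the boundary.

Facet areas (half cross-product norm):
  f1: (p5, p0, p1) → 24.1735
  f2: (p5, p0, p3) → 103.2834
  f3: (p2, p0, p1) → 35.6309
  f4: (p2, p0, p3) → 71.3965
  f5: (p2, p5, p1) → 23.4262
  f6: (p2, p5, p3) → 46.0426
Σ area = 303.953

Euler characteristic 5−9+6 = 2 ✓


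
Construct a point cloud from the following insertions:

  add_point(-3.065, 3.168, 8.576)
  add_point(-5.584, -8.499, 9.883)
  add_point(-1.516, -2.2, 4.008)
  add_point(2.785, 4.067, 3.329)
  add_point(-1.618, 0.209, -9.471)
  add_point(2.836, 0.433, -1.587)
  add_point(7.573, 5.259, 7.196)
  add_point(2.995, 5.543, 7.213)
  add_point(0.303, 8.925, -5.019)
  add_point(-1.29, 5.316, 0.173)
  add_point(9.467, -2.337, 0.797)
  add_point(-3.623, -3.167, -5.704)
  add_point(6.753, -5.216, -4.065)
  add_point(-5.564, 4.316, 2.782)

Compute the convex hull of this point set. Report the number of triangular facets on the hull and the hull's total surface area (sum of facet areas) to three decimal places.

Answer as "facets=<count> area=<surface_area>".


facets=16 area=816.132

Extreme-point indices: [0, 1, 4, 6, 7, 8, 10, 11, 12, 13] — 10 of 14 on the boundary.

Area of each hull facet:
  f1: (p6, p10, p1) → 92.0512
  f2: (p6, p8, p10) → 71.9297
  f3: (p12, p10, p1) → 57.9426
  f4: (p12, p8, p10) → 47.9143
  f5: (p12, p4, p8) → 56.4689
  f6: (p0, p6, p1) → 60.0247
  f7: (p11, p12, p1) → 88.4117
  f8: (p11, p12, p4) → 28.8616
  f9: (p7, p6, p8) → 29.0259
  f10: (p7, p0, p8) → 42.9315
  f11: (p7, p0, p6) → 7.0080
  f12: (p13, p0, p1) → 37.7990
  f13: (p13, p11, p1) → 82.1861
  f14: (p13, p0, p8) → 29.6192
  f15: (p13, p4, p8) → 53.1790
  f16: (p13, p11, p4) → 30.7786
Σ area = 816.132

Euler: V−E+F = 10−24+16 = 2.


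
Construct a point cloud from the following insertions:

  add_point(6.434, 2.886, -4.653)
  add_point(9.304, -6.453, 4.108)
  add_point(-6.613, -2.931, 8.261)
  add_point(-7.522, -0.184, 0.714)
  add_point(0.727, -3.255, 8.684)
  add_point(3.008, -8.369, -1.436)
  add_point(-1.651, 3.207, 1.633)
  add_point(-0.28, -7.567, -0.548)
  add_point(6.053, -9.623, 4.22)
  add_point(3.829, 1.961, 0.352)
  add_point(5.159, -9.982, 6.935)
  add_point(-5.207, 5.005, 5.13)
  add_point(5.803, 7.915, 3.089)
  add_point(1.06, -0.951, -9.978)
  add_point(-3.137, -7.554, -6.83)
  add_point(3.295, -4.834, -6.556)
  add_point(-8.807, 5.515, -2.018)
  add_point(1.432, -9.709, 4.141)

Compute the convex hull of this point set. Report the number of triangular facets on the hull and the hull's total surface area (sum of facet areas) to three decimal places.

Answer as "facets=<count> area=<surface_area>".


facets=26 area=924.693

Extreme-point indices: [0, 1, 2, 3, 4, 5, 8, 10, 11, 12, 13, 14, 15, 16, 17] — 15 of 18 on the boundary.

Facet areas (half cross-product norm):
  f1: (p0, p12, p16) → 69.2948
  f2: (p0, p13, p16) → 59.9431
  f3: (p0, p12, p1) → 59.9644
  f4: (p11, p12, p16) → 44.8706
  f5: (p11, p2, p16) → 32.9834
  f6: (p4, p12, p1) → 66.9469
  f7: (p4, p11, p12) → 59.9533
  f8: (p4, p11, p2) → 31.6532
  f9: (p3, p2, p16) → 18.1343
  f10: (p14, p3, p2) → 43.1659
  f11: (p14, p13, p16) → 58.8206
  f12: (p14, p3, p16) → 34.2629
  f13: (p10, p4, p1) → 25.2820
  f14: (p10, p4, p2) → 25.1315
  f15: (p15, p14, p13) → 19.5566
  f16: (p15, p0, p1) → 51.0622
  f17: (p15, p0, p13) → 22.6490
  f18: (p17, p14, p2) → 68.1581
  f19: (p17, p10, p2) → 24.3200
  f20: (p8, p17, p14) → 25.7007
  f21: (p8, p17, p10) → 6.3591
  f22: (p8, p10, p1) → 6.1707
  f23: (p8, p15, p1) → 27.2518
  f24: (p5, p15, p14) → 21.1757
  f25: (p5, p8, p14) → 9.5913
  f26: (p5, p8, p15) → 12.2912
Σ area = 924.693

Euler characteristic 15−39+26 = 2 ✓


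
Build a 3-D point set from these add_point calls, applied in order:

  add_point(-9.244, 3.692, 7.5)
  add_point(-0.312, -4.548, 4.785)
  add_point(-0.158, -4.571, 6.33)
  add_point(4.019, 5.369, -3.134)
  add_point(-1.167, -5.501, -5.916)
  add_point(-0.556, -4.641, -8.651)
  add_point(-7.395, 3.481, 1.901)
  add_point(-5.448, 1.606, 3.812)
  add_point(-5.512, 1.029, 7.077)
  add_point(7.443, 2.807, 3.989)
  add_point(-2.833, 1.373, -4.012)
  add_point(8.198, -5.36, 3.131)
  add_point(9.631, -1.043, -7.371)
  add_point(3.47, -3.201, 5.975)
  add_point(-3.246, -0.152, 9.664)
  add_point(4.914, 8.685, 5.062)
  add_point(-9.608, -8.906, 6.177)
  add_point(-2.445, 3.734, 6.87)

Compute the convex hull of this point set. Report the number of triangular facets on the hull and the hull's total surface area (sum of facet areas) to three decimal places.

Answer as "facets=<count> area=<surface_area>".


facets=24 area=916.460

Points on the hull: [0, 2, 3, 4, 5, 6, 9, 10, 11, 12, 13, 14, 15, 16] (14 of 18).

Facet areas (half cross-product norm):
  f1: (p11, p5, p12) → 61.6936
  f2: (p6, p5, p16) → 97.4027
  f3: (p9, p15, p12) → 34.0217
  f4: (p9, p11, p12) → 45.4817
  f5: (p9, p14, p15) → 39.6450
  f6: (p4, p5, p16) → 8.2826
  f7: (p4, p11, p16) → 97.4086
  f8: (p4, p11, p5) → 16.5826
  f9: (p3, p5, p12) → 49.7402
  f10: (p3, p15, p12) → 33.7422
  f11: (p3, p6, p15) → 54.6746
  f12: (p2, p11, p16) → 27.7924
  f13: (p2, p14, p16) → 32.6095
  f14: (p0, p6, p15) → 40.4640
  f15: (p0, p14, p15) → 47.8778
  f16: (p0, p6, p16) → 37.0889
  f17: (p0, p14, p16) → 41.8946
  f18: (p13, p9, p11) → 21.3793
  f19: (p13, p9, p14) → 29.7928
  f20: (p13, p2, p11) → 8.6771
  f21: (p13, p2, p14) → 11.9292
  f22: (p10, p6, p5) → 17.5810
  f23: (p10, p3, p5) → 31.0161
  f24: (p10, p3, p6) → 29.6816
Σ area = 916.460

Check V−E+F: 14 − 36 + 24 = 2.


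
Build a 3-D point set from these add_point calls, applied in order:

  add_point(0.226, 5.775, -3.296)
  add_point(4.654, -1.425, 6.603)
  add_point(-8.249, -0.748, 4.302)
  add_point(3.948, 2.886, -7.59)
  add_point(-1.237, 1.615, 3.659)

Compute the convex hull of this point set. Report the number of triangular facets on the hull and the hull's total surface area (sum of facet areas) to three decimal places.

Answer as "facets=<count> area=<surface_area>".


Hull vertices (5/5): indices [0, 1, 2, 3, 4].

Facet areas (half cross-product norm):
  f1: (p3, p1, p2) → 94.8503
  f2: (p3, p0, p2) → 35.1414
  f3: (p3, p0, p1) → 41.4075
  f4: (p4, p1, p2) → 21.5844
  f5: (p4, p0, p2) → 28.0088
  f6: (p4, p0, p1) → 27.2381
Σ area = 248.231

Euler: V−E+F = 5−9+6 = 2.

facets=6 area=248.231


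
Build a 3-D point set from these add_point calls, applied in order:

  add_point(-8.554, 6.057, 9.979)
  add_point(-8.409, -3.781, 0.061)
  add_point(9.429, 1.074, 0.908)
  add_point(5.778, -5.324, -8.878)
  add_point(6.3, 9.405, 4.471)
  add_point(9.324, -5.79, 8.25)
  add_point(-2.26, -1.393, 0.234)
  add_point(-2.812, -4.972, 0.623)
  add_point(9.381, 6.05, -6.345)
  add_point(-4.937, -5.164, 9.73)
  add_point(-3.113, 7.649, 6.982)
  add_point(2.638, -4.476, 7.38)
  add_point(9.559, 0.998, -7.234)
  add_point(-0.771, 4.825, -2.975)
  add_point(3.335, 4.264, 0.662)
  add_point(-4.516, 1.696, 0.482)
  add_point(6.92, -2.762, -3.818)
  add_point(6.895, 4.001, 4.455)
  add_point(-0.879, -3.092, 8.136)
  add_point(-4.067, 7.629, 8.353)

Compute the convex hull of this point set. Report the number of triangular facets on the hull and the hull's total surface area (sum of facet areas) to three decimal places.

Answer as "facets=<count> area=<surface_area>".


facets=22 area=1051.006

13 of the 20 inputs are extreme points: [0, 1, 2, 3, 4, 5, 7, 8, 9, 10, 12, 13, 19].

Triangle areas on the boundary:
  f1: (p13, p1, p0) → 78.7144
  f2: (p2, p5, p12) → 28.2260
  f3: (p2, p5, p4) → 45.6661
  f4: (p9, p5, p0) → 79.3121
  f5: (p9, p1, p0) → 59.7570
  f6: (p3, p5, p12) → 63.1453
  f7: (p3, p13, p1) → 79.4033
  f8: (p3, p9, p5) → 124.9053
  f9: (p10, p13, p0) → 28.1939
  f10: (p10, p13, p4) → 48.1217
  f11: (p8, p13, p4) → 54.5870
  f12: (p8, p2, p12) → 20.5463
  f13: (p8, p2, p4) → 41.4157
  f14: (p8, p3, p12) → 10.3645
  f15: (p8, p3, p13) → 62.2156
  f16: (p7, p9, p1) → 26.6909
  f17: (p7, p3, p1) → 29.8552
  f18: (p7, p3, p9) → 29.1532
  f19: (p19, p10, p0) → 2.6295
  f20: (p19, p10, p4) → 5.4365
  f21: (p19, p5, p0) → 43.4190
  f22: (p19, p5, p4) → 89.2478
Σ area = 1051.006

Euler characteristic 13−33+22 = 2 ✓


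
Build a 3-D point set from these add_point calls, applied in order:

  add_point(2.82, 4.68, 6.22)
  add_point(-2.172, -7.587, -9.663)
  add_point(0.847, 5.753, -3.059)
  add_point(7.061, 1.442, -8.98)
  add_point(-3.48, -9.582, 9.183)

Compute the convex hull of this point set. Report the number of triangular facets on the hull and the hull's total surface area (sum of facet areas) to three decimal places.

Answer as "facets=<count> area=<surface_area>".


facets=6 area=563.750

Points on the hull: [0, 1, 2, 3, 4] (5 of 5).

Facet areas (half cross-product norm):
  f1: (p1, p3, p4) → 122.5289
  f2: (p1, p2, p4) → 136.4076
  f3: (p1, p2, p3) → 61.6873
  f4: (p0, p3, p4) → 127.1907
  f5: (p0, p2, p4) → 74.2203
  f6: (p0, p2, p3) → 41.7147
Σ area = 563.750

Check V−E+F: 5 − 9 + 6 = 2.


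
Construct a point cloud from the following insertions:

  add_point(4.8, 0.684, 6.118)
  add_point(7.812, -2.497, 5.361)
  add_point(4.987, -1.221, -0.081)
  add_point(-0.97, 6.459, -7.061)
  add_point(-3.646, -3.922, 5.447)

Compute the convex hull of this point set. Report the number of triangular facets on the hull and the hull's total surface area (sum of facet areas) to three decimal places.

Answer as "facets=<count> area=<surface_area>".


Points on the hull: [0, 1, 2, 3, 4] (5 of 5).

Facet areas (half cross-product norm):
  f1: (p0, p1, p4) → 20.8110
  f2: (p0, p3, p4) → 73.1286
  f3: (p0, p3, p1) → 31.9594
  f4: (p2, p1, p4) → 32.8807
  f5: (p2, p3, p4) → 63.3038
  f6: (p2, p3, p1) → 18.9840
Σ area = 241.067

Euler: V−E+F = 5−9+6 = 2.

facets=6 area=241.067


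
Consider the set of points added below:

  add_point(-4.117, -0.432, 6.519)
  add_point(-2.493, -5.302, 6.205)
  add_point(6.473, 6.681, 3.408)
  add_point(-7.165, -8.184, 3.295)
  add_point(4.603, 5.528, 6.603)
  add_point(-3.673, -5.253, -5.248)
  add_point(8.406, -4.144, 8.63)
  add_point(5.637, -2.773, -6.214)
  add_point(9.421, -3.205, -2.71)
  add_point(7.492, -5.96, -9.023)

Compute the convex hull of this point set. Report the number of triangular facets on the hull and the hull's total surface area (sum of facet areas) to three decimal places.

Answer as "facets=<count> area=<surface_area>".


facets=16 area=678.328

Points on the hull: [0, 1, 2, 3, 4, 5, 6, 7, 8, 9] (10 of 10).

Per-facet area ½‖(b−a)×(c−a)‖:
  f1: (p6, p2, p8) → 60.8152
  f2: (p0, p5, p3) → 43.1471
  f3: (p0, p5, p2) → 83.4656
  f4: (p9, p2, p8) → 30.5761
  f5: (p9, p5, p3) → 45.5193
  f6: (p9, p6, p3) → 139.0161
  f7: (p9, p6, p8) → 23.3584
  f8: (p1, p6, p3) → 16.6189
  f9: (p1, p0, p3) → 15.5477
  f10: (p1, p0, p6) → 28.3092
  f11: (p4, p6, p2) → 19.8434
  f12: (p4, p0, p2) → 16.9740
  f13: (p4, p0, p6) → 54.5841
  f14: (p7, p5, p2) → 64.5078
  f15: (p7, p9, p2) → 14.4301
  f16: (p7, p9, p5) → 21.6150
Σ area = 678.328

Check V−E+F: 10 − 24 + 16 = 2.


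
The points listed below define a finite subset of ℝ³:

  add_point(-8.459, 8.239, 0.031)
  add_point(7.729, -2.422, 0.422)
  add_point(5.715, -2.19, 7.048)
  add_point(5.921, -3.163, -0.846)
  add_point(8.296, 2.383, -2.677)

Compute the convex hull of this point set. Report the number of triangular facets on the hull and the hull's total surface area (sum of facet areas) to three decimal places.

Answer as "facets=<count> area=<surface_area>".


Extreme-point indices: [0, 1, 2, 3, 4] — 5 of 5 on the boundary.

Triangle areas on the boundary:
  f1: (p3, p4, p0) → 56.2659
  f2: (p2, p4, p0) → 96.8811
  f3: (p2, p3, p0) → 72.3340
  f4: (p1, p3, p4) → 6.6838
  f5: (p1, p2, p4) → 17.0465
  f6: (p1, p2, p3) → 7.6841
Σ area = 256.895

Check V−E+F: 5 − 9 + 6 = 2.

facets=6 area=256.895


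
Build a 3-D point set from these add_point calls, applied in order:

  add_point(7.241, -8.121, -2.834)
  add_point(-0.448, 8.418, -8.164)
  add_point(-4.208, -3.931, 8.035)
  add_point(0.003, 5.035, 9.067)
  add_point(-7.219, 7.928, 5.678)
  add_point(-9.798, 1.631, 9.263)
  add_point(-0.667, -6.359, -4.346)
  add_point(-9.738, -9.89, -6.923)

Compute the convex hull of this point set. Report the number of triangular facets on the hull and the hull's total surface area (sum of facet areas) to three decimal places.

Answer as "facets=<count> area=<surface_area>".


Extreme-point indices: [0, 1, 2, 3, 4, 5, 7] — 7 of 8 on the boundary.

Area of each hull facet:
  f1: (p7, p1, p0) → 155.0058
  f2: (p3, p1, p0) → 148.7698
  f3: (p2, p3, p5) → 37.2687
  f4: (p2, p3, p0) → 81.3323
  f5: (p2, p7, p5) → 67.1484
  f6: (p2, p7, p0) → 124.3833
  f7: (p4, p3, p5) → 32.1017
  f8: (p4, p3, p1) → 65.4141
  f9: (p4, p7, p5) → 76.0654
  f10: (p4, p7, p1) → 152.1661
Σ area = 939.656

Euler: V−E+F = 7−15+10 = 2.

facets=10 area=939.656


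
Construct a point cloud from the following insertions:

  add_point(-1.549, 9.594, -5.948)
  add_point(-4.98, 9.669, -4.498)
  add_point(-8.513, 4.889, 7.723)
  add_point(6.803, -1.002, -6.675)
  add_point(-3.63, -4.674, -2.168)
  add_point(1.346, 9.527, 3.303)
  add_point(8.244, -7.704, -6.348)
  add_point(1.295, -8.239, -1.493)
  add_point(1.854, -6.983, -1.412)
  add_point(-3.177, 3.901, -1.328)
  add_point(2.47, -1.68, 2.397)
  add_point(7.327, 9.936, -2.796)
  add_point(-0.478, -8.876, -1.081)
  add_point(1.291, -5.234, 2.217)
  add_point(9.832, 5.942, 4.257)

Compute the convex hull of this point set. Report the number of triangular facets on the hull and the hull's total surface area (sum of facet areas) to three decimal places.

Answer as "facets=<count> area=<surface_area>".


Points on the hull: [0, 1, 2, 3, 4, 5, 6, 7, 11, 12, 13, 14] (12 of 15).

Per-facet area ½‖(b−a)×(c−a)‖:
  f1: (p6, p11, p14) → 72.6100
  f2: (p13, p14, p2) → 105.5840
  f3: (p13, p12, p2) → 34.7217
  f4: (p13, p6, p14) → 80.0210
  f5: (p5, p14, p2) → 44.4742
  f6: (p5, p11, p14) → 33.1047
  f7: (p1, p5, p2) → 57.4607
  f8: (p1, p5, p11) → 42.6705
  f9: (p7, p6, p12) → 3.6521
  f10: (p7, p13, p12) → 4.5997
  f11: (p7, p13, p6) → 18.5370
  f12: (p4, p12, p2) → 32.1063
  f13: (p4, p1, p2) → 87.7778
  f14: (p4, p6, p12) → 26.1868
  f15: (p0, p1, p11) → 11.8787
  f16: (p0, p4, p6) → 96.4915
  f17: (p0, p4, p1) → 27.1598
  f18: (p3, p6, p11) → 17.8566
  f19: (p3, p0, p11) → 53.7685
  f20: (p3, p0, p6) → 20.8614
Σ area = 871.523

Check V−E+F: 12 − 30 + 20 = 2.

facets=20 area=871.523


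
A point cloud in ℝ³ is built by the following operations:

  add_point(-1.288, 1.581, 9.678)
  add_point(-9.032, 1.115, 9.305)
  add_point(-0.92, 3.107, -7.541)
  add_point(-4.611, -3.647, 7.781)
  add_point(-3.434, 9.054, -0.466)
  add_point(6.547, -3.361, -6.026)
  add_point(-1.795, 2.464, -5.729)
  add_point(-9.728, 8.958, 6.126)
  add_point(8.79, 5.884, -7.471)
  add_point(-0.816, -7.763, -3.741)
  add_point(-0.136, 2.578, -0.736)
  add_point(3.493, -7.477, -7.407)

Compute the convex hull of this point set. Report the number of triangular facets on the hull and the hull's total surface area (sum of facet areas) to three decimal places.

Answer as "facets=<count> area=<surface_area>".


facets=16 area=798.289

Extreme-point indices: [0, 1, 2, 3, 4, 5, 7, 8, 9, 11] — 10 of 12 on the boundary.

Facet areas (half cross-product norm):
  f1: (p0, p8, p7) → 119.5928
  f2: (p1, p9, p7) → 73.6113
  f3: (p1, p0, p7) → 32.9437
  f4: (p2, p9, p7) → 99.2958
  f5: (p5, p0, p8) → 87.6779
  f6: (p3, p1, p9) → 33.1681
  f7: (p3, p1, p0) → 20.6044
  f8: (p3, p5, p0) → 57.1779
  f9: (p4, p8, p7) → 23.6808
  f10: (p4, p2, p7) → 30.7870
  f11: (p4, p2, p8) → 48.2261
  f12: (p11, p2, p9) → 31.5434
  f13: (p11, p3, p9) → 22.1883
  f14: (p11, p3, p5) → 46.4203
  f15: (p11, p2, p8) → 57.5176
  f16: (p11, p5, p8) → 13.8540
Σ area = 798.289

Check V−E+F: 10 − 24 + 16 = 2.


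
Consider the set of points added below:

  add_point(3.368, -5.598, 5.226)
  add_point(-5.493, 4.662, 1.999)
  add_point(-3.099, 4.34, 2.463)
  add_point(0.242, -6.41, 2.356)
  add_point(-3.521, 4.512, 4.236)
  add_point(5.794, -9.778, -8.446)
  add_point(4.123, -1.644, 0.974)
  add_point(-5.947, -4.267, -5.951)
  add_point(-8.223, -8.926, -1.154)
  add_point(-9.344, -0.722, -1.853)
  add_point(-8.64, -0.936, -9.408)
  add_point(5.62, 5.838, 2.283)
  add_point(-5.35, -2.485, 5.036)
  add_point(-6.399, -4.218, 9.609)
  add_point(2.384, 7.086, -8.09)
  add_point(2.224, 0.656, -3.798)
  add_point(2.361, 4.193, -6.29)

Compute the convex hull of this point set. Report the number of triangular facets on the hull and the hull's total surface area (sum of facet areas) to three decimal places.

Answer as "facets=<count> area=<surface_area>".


10 of the 17 inputs are extreme points: [0, 1, 4, 5, 8, 9, 10, 11, 13, 14].

Per-facet area ½‖(b−a)×(c−a)‖:
  f1: (p10, p14, p5) → 107.1536
  f2: (p1, p13, p9) → 43.5514
  f3: (p1, p10, p9) → 25.5983
  f4: (p1, p10, p14) → 76.1492
  f5: (p8, p10, p5) → 87.7861
  f6: (p8, p0, p5) → 91.9351
  f7: (p8, p0, p13) → 61.6058
  f8: (p8, p13, p9) → 47.2096
  f9: (p8, p10, p9) → 31.5087
  f10: (p11, p0, p13) → 64.1717
  f11: (p11, p1, p14) → 58.1964
  f12: (p11, p0, p5) → 87.1556
  f13: (p11, p14, p5) → 93.0349
  f14: (p4, p1, p13) → 15.4283
  f15: (p4, p11, p13) → 44.0565
  f16: (p4, p11, p1) → 12.3846
Σ area = 946.926

Check V−E+F: 10 − 24 + 16 = 2.

facets=16 area=946.926


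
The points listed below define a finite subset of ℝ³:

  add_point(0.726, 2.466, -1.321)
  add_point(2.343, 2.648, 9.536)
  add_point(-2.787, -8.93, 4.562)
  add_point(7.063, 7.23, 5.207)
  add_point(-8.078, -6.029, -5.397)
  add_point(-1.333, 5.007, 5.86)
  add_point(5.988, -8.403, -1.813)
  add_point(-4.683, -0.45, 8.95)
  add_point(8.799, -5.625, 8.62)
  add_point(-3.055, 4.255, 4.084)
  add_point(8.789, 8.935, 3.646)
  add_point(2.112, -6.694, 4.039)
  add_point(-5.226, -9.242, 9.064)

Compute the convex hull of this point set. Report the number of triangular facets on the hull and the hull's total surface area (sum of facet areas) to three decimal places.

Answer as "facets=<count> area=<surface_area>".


facets=18 area=830.785

Extreme-point indices: [0, 1, 2, 4, 5, 6, 7, 8, 9, 10, 12] — 11 of 13 on the boundary.

Per-facet area ½‖(b−a)×(c−a)‖:
  f1: (p6, p10, p8) → 85.6356
  f2: (p6, p12, p8) → 77.6610
  f3: (p0, p6, p4) → 74.1352
  f4: (p0, p6, p10) → 67.6247
  f5: (p0, p9, p4) → 44.0225
  f6: (p0, p9, p10) → 38.9902
  f7: (p2, p12, p4) → 24.9489
  f8: (p2, p6, p4) → 62.5367
  f9: (p2, p6, p12) → 12.0017
  f10: (p1, p10, p8) → 56.6148
  f11: (p1, p12, p8) → 69.9558
  f12: (p7, p1, p12) → 30.1762
  f13: (p7, p12, p4) → 64.9192
  f14: (p7, p9, p4) → 51.4691
  f15: (p5, p7, p9) → 8.9260
  f16: (p5, p7, p1) → 19.3999
  f17: (p5, p9, p10) → 11.7277
  f18: (p5, p1, p10) → 30.0396
Σ area = 830.785

Euler: V−E+F = 11−27+18 = 2.


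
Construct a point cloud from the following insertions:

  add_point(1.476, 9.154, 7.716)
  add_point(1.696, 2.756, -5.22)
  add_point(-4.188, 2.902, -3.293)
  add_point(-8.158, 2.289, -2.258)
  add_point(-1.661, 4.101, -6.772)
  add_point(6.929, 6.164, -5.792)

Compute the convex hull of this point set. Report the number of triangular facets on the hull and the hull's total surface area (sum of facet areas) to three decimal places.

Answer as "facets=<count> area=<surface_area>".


facets=6 area=267.800

Hull vertices (5/6): indices [0, 1, 3, 4, 5].

Area of each hull facet:
  f1: (p4, p0, p3) → 60.9721
  f2: (p4, p0, p5) → 64.6500
  f3: (p1, p0, p3) → 71.9298
  f4: (p1, p0, p5) → 44.7684
  f5: (p1, p4, p3) → 14.7241
  f6: (p1, p4, p5) → 10.7557
Σ area = 267.800

Euler: V−E+F = 5−9+6 = 2.


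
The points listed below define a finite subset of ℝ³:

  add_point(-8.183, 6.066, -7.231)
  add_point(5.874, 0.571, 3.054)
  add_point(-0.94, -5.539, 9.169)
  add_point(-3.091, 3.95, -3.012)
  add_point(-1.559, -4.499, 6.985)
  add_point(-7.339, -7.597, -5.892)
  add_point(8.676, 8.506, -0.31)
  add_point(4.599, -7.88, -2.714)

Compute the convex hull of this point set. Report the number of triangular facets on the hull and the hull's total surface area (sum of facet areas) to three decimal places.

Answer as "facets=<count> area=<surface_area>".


Points on the hull: [0, 1, 2, 5, 6, 7] (6 of 8).

Triangle areas on the boundary:
  f1: (p7, p6, p0) → 143.7311
  f2: (p2, p6, p0) → 166.7519
  f3: (p5, p7, p0) → 84.4929
  f4: (p5, p2, p0) → 113.4177
  f5: (p5, p2, p7) → 80.9950
  f6: (p1, p7, p6) → 39.0755
  f7: (p1, p2, p6) → 23.3504
  f8: (p1, p2, p7) → 55.3468
Σ area = 707.161

Euler: V−E+F = 6−12+8 = 2.

facets=8 area=707.161


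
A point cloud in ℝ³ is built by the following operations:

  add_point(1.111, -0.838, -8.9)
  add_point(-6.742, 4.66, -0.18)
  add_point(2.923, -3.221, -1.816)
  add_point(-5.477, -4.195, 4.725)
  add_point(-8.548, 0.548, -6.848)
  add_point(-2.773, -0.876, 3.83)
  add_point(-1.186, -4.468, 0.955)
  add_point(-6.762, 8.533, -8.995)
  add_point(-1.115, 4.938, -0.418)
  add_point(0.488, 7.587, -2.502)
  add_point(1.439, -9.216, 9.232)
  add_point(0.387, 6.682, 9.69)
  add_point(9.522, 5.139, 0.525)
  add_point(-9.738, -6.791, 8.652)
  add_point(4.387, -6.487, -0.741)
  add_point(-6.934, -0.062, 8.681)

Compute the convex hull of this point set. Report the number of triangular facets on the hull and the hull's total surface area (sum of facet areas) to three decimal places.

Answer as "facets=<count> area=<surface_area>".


facets=18 area=1034.477

Points on the hull: [0, 1, 4, 7, 9, 10, 11, 12, 13, 14, 15] (11 of 16).

Area of each hull facet:
  f1: (p0, p7, p12) → 85.3439
  f2: (p15, p11, p13) → 15.5854
  f3: (p9, p7, p12) → 20.0141
  f4: (p9, p11, p12) → 57.0187
  f5: (p9, p11, p7) → 44.7376
  f6: (p10, p11, p13) → 87.7694
  f7: (p10, p11, p12) → 102.0744
  f8: (p4, p7, p13) → 55.4768
  f9: (p4, p0, p7) → 41.8416
  f10: (p1, p11, p7) → 44.2453
  f11: (p1, p15, p11) → 48.7440
  f12: (p1, p7, p13) → 36.4016
  f13: (p1, p15, p13) → 32.9088
  f14: (p14, p0, p12) → 63.8990
  f15: (p14, p10, p12) → 66.4941
  f16: (p14, p10, p13) → 60.6995
  f17: (p14, p4, p13) → 120.3744
  f18: (p14, p4, p0) → 50.8481
Σ area = 1034.477

Euler: V−E+F = 11−27+18 = 2.


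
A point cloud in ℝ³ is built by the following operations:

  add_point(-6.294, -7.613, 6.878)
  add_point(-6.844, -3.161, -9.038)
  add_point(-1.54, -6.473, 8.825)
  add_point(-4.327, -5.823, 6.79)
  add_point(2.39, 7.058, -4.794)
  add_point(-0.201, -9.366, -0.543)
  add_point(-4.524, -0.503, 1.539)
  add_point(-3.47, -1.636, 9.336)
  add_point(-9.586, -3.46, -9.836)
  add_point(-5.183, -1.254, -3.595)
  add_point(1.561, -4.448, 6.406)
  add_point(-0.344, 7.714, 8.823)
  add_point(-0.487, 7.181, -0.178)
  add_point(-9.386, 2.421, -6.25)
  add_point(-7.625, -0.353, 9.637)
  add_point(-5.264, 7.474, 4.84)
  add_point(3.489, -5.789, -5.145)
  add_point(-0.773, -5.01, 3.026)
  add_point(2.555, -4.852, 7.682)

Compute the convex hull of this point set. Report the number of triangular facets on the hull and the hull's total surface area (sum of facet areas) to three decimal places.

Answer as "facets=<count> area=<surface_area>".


Hull vertices (13/19): indices [0, 1, 2, 4, 5, 7, 8, 11, 13, 14, 15, 16, 18].

Area of each hull facet:
  f1: (p0, p14, p8) → 68.8392
  f2: (p1, p16, p8) → 5.5347
  f3: (p1, p4, p8) → 13.2635
  f4: (p1, p4, p16) → 69.8580
  f5: (p13, p4, p8) → 40.2878
  f6: (p13, p14, p8) → 52.0003
  f7: (p5, p16, p8) → 47.7104
  f8: (p5, p0, p8) → 70.6037
  f9: (p7, p14, p11) → 21.5084
  f10: (p15, p4, p11) → 38.9923
  f11: (p15, p13, p4) → 69.0960
  f12: (p15, p14, p11) → 29.8912
  f13: (p15, p13, p14) → 60.9415
  f14: (p18, p5, p16) → 33.2323
  f15: (p18, p4, p16) → 82.6996
  f16: (p18, p4, p11) → 88.5981
  f17: (p2, p0, p14) → 20.4069
  f18: (p2, p7, p14) → 8.8535
  f19: (p2, p5, p0) → 24.9066
  f20: (p2, p18, p5) → 21.7658
  f21: (p2, p7, p11) → 16.9783
  f22: (p2, p18, p11) → 29.2331
Σ area = 915.201

Euler characteristic 13−33+22 = 2 ✓

facets=22 area=915.201


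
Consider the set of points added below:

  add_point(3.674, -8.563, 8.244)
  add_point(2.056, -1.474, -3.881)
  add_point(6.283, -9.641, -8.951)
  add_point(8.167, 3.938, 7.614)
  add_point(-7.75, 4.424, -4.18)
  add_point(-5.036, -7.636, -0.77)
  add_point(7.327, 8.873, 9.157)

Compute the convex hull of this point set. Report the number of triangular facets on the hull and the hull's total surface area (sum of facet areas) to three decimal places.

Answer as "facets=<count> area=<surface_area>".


Extreme-point indices: [0, 1, 2, 3, 4, 5, 6] — 7 of 7 on the boundary.

Area of each hull facet:
  f1: (p6, p2, p3) → 33.1955
  f2: (p0, p2, p3) → 115.7783
  f3: (p0, p6, p4) → 169.0062
  f4: (p0, p6, p3) → 20.0640
  f5: (p1, p2, p4) → 40.8877
  f6: (p1, p6, p4) → 99.8921
  f7: (p1, p6, p2) → 65.4734
  f8: (p5, p2, p4) → 89.4500
  f9: (p5, p0, p4) → 73.6198
  f10: (p5, p0, p2) → 87.6569
Σ area = 795.024

Euler characteristic 7−15+10 = 2 ✓

facets=10 area=795.024


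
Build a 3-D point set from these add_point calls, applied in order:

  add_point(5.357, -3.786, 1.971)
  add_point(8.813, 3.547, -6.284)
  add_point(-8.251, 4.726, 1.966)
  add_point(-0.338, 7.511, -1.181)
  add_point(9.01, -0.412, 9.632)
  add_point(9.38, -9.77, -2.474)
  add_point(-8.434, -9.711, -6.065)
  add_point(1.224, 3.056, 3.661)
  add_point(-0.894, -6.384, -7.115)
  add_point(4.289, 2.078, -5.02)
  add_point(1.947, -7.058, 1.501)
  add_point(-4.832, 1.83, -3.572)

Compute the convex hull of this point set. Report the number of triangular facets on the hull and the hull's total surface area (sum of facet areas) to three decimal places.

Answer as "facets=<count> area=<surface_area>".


Hull vertices (9/12): indices [1, 2, 3, 4, 5, 6, 8, 10, 11].

Area of each hull facet:
  f1: (p2, p4, p6) → 161.6192
  f2: (p2, p4, p3) → 72.6643
  f3: (p1, p4, p5) → 98.5219
  f4: (p1, p4, p3) → 86.1705
  f5: (p10, p5, p6) → 54.5391
  f6: (p10, p4, p6) → 32.8213
  f7: (p10, p4, p5) → 56.0209
  f8: (p8, p5, p6) → 38.0876
  f9: (p8, p1, p5) → 74.0312
  f10: (p11, p1, p3) → 42.6061
  f11: (p11, p2, p6) → 40.3543
  f12: (p11, p2, p3) → 26.2079
  f13: (p11, p8, p6) → 40.4870
  f14: (p11, p8, p1) → 63.9261
Σ area = 888.057

Euler characteristic 9−21+14 = 2 ✓

facets=14 area=888.057


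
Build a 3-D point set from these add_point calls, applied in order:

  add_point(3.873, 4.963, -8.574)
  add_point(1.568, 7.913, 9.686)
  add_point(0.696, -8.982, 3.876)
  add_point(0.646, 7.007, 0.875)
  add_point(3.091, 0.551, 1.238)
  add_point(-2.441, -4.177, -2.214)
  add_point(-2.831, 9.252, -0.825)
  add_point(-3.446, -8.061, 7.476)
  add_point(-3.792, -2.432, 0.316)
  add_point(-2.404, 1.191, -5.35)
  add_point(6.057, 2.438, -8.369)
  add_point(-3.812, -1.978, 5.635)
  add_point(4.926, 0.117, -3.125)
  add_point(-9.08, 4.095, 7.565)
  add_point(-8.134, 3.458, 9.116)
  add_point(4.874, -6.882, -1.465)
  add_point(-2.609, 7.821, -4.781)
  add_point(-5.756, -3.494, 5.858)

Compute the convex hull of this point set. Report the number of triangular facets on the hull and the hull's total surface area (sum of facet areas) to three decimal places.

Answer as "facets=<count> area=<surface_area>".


facets=22 area=803.870

Hull vertices (13/18): indices [0, 1, 2, 5, 6, 7, 9, 10, 13, 14, 15, 16, 17].

Triangle areas on the boundary:
  f1: (p6, p1, p13) → 57.7401
  f2: (p14, p1, p13) → 9.6364
  f3: (p15, p1, p10) → 105.9395
  f4: (p15, p1, p2) → 63.3597
  f5: (p7, p14, p13) → 11.1583
  f6: (p7, p1, p2) → 46.9766
  f7: (p7, p14, p1) → 66.9699
  f8: (p16, p6, p13) → 20.4602
  f9: (p16, p9, p13) → 47.3279
  f10: (p5, p15, p2) → 25.7750
  f11: (p5, p7, p2) → 23.1718
  f12: (p5, p9, p10) → 26.9628
  f13: (p5, p15, p10) → 44.3624
  f14: (p5, p9, p13) → 44.3354
  f15: (p0, p9, p10) → 13.2650
  f16: (p0, p16, p9) → 24.2828
  f17: (p0, p16, p6) → 13.4565
  f18: (p0, p1, p10) → 30.8652
  f19: (p0, p6, p1) → 59.3819
  f20: (p17, p7, p13) → 11.1289
  f21: (p17, p5, p13) → 33.8497
  f22: (p17, p5, p7) → 23.4634
Σ area = 803.870

Euler characteristic 13−33+22 = 2 ✓


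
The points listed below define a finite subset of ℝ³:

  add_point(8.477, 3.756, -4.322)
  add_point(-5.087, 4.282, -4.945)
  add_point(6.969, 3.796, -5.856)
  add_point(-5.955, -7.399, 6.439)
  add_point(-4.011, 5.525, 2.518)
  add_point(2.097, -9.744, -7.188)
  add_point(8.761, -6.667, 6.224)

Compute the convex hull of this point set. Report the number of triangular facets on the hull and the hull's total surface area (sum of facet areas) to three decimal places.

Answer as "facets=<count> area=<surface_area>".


facets=10 area=725.742

Extreme-point indices: [0, 1, 2, 3, 4, 5, 6] — 7 of 7 on the boundary.

Area of each hull facet:
  f1: (p4, p6, p3) → 98.6334
  f2: (p5, p6, p3) → 101.5691
  f3: (p0, p4, p6) → 103.3955
  f4: (p0, p5, p6) → 98.7834
  f5: (p1, p4, p3) → 51.8401
  f6: (p1, p5, p3) → 111.9774
  f7: (p2, p0, p5) → 14.9030
  f8: (p2, p1, p5) → 83.6392
  f9: (p2, p0, p4) → 14.8508
  f10: (p2, p1, p4) → 46.1503
Σ area = 725.742

Euler characteristic 7−15+10 = 2 ✓


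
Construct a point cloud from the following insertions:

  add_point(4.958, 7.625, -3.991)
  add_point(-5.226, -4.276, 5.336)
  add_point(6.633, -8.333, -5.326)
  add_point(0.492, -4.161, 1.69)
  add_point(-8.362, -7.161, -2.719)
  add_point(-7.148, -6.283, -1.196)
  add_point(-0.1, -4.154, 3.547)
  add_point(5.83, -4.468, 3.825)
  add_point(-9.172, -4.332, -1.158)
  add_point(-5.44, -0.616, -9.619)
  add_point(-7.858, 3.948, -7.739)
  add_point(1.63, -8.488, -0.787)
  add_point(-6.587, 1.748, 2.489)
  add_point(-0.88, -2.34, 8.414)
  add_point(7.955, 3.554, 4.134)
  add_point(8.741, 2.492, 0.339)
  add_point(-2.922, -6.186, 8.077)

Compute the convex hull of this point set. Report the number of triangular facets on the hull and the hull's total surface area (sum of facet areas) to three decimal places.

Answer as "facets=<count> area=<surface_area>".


Hull vertices (14/17): indices [0, 1, 2, 4, 7, 8, 9, 10, 11, 12, 13, 14, 15, 16].

Per-facet area ½‖(b−a)×(c−a)‖:
  f1: (p4, p16, p8) → 18.7152
  f2: (p4, p16, p11) → 50.0752
  f3: (p2, p4, p11) → 27.9595
  f4: (p2, p4, p9) → 70.9492
  f5: (p10, p4, p8) → 16.6910
  f6: (p10, p4, p9) → 26.8968
  f7: (p1, p16, p8) → 7.6426
  f8: (p7, p16, p13) → 18.2424
  f9: (p7, p2, p15) → 41.2499
  f10: (p7, p16, p11) → 34.6333
  f11: (p7, p2, p11) → 25.0692
  f12: (p14, p7, p15) → 16.1961
  f13: (p14, p7, p13) → 34.8272
  f14: (p0, p10, p9) → 37.8938
  f15: (p0, p2, p15) → 46.3685
  f16: (p0, p2, p9) → 98.8167
  f17: (p0, p14, p15) → 14.9597
  f18: (p12, p14, p13) → 52.5915
  f19: (p12, p0, p14) → 66.0514
  f20: (p12, p0, p10) → 69.1724
  f21: (p12, p16, p13) → 20.0337
  f22: (p12, p1, p16) → 8.0292
  f23: (p12, p10, p8) → 37.3656
  f24: (p12, p1, p8) → 23.0069
Σ area = 863.437

Check V−E+F: 14 − 36 + 24 = 2.

facets=24 area=863.437


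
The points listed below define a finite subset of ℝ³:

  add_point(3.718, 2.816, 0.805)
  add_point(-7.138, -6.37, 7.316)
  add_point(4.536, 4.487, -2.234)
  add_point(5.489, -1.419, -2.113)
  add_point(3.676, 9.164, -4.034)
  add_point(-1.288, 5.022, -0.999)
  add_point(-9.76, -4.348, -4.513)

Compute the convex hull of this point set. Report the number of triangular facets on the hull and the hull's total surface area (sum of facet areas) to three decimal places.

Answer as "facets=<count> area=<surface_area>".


facets=10 area=412.614

Extreme-point indices: [0, 1, 2, 3, 4, 5, 6] — 7 of 7 on the boundary.

Area of each hull facet:
  f1: (p4, p3, p6) → 85.6890
  f2: (p1, p3, p6) → 91.3099
  f3: (p0, p1, p3) → 42.5359
  f4: (p5, p4, p6) → 30.9891
  f5: (p5, p1, p6) → 77.3476
  f6: (p5, p0, p4) → 19.9230
  f7: (p5, p0, p1) → 43.6410
  f8: (p2, p4, p3) → 5.1060
  f9: (p2, p0, p3) → 9.5546
  f10: (p2, p0, p4) → 6.5184
Σ area = 412.614

Check V−E+F: 7 − 15 + 10 = 2.


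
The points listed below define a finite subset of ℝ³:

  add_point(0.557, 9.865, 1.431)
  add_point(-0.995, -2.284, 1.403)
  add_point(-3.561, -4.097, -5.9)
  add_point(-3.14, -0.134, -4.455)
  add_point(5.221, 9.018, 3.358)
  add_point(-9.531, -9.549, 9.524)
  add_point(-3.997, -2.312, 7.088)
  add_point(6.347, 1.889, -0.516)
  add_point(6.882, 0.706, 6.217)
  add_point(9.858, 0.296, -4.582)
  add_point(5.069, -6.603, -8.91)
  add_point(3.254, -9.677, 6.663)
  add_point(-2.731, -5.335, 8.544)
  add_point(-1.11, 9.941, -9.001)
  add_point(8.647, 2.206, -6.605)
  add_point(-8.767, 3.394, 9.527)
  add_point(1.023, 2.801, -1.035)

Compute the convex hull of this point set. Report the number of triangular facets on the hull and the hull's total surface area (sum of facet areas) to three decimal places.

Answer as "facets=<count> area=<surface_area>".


facets=20 area=1189.768

12 of the 17 inputs are extreme points: [0, 2, 4, 5, 8, 9, 10, 11, 12, 13, 14, 15].

Triangle areas on the boundary:
  f1: (p2, p10, p5) → 70.9480
  f2: (p2, p10, p13) → 69.0671
  f3: (p2, p15, p5) → 106.4699
  f4: (p2, p15, p13) → 128.7752
  f5: (p14, p10, p9) → 14.3174
  f6: (p14, p10, p13) → 60.4573
  f7: (p12, p15, p5) → 42.8708
  f8: (p12, p8, p15) → 61.6451
  f9: (p0, p15, p13) → 64.9521
  f10: (p11, p12, p8) → 40.4528
  f11: (p11, p10, p9) → 73.1078
  f12: (p11, p8, p9) → 61.4308
  f13: (p11, p10, p5) → 99.0954
  f14: (p11, p12, p5) → 28.2556
  f15: (p4, p14, p13) → 73.1964
  f16: (p4, p0, p13) → 23.1390
  f17: (p4, p14, p9) → 18.9753
  f18: (p4, p8, p9) → 48.8542
  f19: (p4, p8, p15) → 69.8938
  f20: (p4, p0, p15) → 33.8635
Σ area = 1189.768

Euler: V−E+F = 12−30+20 = 2.


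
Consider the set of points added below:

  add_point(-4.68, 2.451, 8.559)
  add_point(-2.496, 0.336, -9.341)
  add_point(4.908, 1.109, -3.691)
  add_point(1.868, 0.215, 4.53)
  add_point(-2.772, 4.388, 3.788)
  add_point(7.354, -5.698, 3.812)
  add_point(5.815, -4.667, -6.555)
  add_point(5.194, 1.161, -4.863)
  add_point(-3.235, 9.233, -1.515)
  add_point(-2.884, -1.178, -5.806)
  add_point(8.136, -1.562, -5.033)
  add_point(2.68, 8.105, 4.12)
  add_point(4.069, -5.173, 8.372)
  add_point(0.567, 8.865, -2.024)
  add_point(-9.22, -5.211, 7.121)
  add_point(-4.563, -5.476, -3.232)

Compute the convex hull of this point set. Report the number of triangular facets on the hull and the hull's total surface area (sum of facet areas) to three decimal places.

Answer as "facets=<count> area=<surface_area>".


facets=20 area=836.008

12 of the 16 inputs are extreme points: [0, 1, 5, 6, 7, 8, 10, 11, 12, 13, 14, 15].

Per-facet area ½‖(b−a)×(c−a)‖:
  f1: (p1, p8, p14) → 102.1943
  f2: (p15, p1, p14) → 34.0232
  f3: (p7, p1, p10) → 15.0085
  f4: (p0, p8, p14) → 50.5803
  f5: (p0, p12, p14) → 51.4866
  f6: (p11, p0, p8) → 41.9856
  f7: (p11, p0, p12) → 58.6693
  f8: (p6, p1, p10) → 20.6329
  f9: (p6, p15, p1) → 41.3565
  f10: (p5, p11, p10) → 66.7362
  f11: (p5, p11, p12) → 39.3476
  f12: (p5, p6, p10) → 20.3888
  f13: (p5, p6, p15) → 56.7213
  f14: (p5, p12, p14) → 32.5488
  f15: (p5, p15, p14) → 78.1253
  f16: (p13, p7, p10) → 7.0674
  f17: (p13, p11, p10) → 43.1908
  f18: (p13, p11, p8) → 12.3343
  f19: (p13, p1, p8) → 22.3143
  f20: (p13, p7, p1) → 41.2958
Σ area = 836.008

Euler characteristic 12−30+20 = 2 ✓


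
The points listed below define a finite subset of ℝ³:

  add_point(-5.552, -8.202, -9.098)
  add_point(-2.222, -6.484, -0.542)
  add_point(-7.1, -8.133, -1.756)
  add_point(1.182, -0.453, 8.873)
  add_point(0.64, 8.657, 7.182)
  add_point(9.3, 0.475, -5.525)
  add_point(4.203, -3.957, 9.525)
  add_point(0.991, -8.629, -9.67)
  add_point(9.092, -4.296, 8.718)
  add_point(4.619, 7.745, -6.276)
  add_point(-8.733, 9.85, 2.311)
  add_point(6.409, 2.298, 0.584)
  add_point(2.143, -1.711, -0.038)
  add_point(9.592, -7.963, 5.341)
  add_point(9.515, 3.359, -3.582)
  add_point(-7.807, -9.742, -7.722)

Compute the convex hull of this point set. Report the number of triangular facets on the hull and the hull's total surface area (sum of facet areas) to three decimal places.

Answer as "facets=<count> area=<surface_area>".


facets=22 area=1176.600

13 of the 16 inputs are extreme points: [0, 2, 3, 4, 5, 6, 7, 8, 9, 10, 13, 14, 15].

Per-facet area ½‖(b−a)×(c−a)‖:
  f1: (p7, p15, p13) → 74.9763
  f2: (p5, p7, p13) → 88.2595
  f3: (p5, p9, p7) → 55.1219
  f4: (p0, p7, p15) → 6.7734
  f5: (p0, p9, p7) → 55.8224
  f6: (p0, p15, p10) → 32.9177
  f7: (p0, p9, p10) → 148.0727
  f8: (p2, p15, p13) → 49.4116
  f9: (p2, p6, p13) → 65.2791
  f10: (p2, p15, p10) → 51.3412
  f11: (p8, p6, p13) → 12.0216
  f12: (p4, p9, p10) → 73.5046
  f13: (p4, p8, p6) → 31.5493
  f14: (p14, p5, p9) → 11.9595
  f15: (p14, p4, p9) → 49.5428
  f16: (p14, p4, p8) → 97.0094
  f17: (p14, p5, p13) → 23.9196
  f18: (p14, p8, p13) → 35.6575
  f19: (p3, p4, p10) → 47.8272
  f20: (p3, p4, p6) → 13.0298
  f21: (p3, p2, p10) → 116.4581
  f22: (p3, p2, p6) → 36.1445
Σ area = 1176.600

Euler characteristic 13−33+22 = 2 ✓
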